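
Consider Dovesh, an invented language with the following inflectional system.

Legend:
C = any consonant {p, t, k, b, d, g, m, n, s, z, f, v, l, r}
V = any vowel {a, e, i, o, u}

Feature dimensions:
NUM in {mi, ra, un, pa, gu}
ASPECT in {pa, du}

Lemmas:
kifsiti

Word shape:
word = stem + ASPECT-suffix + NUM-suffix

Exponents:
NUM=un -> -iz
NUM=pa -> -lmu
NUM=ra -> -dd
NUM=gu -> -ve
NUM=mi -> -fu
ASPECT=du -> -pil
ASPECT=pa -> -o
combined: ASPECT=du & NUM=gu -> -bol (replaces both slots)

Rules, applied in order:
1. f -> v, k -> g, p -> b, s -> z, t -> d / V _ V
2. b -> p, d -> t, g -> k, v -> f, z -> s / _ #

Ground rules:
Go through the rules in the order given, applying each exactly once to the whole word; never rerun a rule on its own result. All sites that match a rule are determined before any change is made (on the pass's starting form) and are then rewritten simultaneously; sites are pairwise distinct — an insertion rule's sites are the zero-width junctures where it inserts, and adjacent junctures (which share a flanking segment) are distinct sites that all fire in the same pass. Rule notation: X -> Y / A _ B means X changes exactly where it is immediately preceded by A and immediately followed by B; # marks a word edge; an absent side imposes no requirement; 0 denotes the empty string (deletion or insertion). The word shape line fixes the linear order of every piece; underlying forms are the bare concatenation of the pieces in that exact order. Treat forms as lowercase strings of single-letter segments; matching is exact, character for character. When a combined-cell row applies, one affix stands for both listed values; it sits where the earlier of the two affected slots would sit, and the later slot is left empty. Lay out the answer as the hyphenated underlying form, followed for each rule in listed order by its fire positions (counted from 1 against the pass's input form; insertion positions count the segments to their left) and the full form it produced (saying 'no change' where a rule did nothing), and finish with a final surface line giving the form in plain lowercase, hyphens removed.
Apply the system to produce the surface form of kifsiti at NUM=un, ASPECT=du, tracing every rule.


underlying: kifsiti-pil-iz
1. f -> v, k -> g, p -> b, s -> z, t -> d / V _ V: fires at position(s) 6, 8: kifsidibiliz
2. b -> p, d -> t, g -> k, v -> f, z -> s / _ #: fires at position(s) 12: kifsidibilis
surface: kifsidibilis


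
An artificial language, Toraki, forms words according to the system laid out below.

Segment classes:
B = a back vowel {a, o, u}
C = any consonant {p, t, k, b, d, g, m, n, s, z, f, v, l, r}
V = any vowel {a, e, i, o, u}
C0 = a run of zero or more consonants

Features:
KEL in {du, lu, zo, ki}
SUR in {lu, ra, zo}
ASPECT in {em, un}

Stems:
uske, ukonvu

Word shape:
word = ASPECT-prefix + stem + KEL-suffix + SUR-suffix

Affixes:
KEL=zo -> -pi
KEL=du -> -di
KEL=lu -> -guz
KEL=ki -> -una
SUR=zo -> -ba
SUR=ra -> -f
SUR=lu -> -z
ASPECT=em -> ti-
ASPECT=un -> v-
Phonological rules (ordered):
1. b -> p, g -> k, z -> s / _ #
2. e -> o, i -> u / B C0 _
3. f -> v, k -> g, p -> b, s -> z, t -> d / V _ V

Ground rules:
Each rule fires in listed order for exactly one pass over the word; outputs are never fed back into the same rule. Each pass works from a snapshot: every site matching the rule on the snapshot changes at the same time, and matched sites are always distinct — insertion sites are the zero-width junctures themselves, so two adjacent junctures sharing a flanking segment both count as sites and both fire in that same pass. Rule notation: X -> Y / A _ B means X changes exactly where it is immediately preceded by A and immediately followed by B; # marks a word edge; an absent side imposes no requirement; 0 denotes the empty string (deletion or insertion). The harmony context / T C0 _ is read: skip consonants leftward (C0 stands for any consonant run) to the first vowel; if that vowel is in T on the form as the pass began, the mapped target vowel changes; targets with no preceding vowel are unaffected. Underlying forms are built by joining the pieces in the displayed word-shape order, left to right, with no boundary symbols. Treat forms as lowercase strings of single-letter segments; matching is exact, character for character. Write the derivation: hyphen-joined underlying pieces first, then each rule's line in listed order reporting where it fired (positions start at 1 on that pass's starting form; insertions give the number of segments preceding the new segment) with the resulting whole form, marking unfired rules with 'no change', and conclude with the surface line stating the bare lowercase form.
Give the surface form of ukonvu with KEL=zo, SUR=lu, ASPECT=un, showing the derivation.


underlying: v-ukonvu-pi-z
1. b -> p, g -> k, z -> s / _ #: fires at position(s) 10: vukonvupis
2. e -> o, i -> u / B C0 _: fires at position(s) 9: vukonvupus
3. f -> v, k -> g, p -> b, s -> z, t -> d / V _ V: fires at position(s) 3, 8: vugonvubus
surface: vugonvubus


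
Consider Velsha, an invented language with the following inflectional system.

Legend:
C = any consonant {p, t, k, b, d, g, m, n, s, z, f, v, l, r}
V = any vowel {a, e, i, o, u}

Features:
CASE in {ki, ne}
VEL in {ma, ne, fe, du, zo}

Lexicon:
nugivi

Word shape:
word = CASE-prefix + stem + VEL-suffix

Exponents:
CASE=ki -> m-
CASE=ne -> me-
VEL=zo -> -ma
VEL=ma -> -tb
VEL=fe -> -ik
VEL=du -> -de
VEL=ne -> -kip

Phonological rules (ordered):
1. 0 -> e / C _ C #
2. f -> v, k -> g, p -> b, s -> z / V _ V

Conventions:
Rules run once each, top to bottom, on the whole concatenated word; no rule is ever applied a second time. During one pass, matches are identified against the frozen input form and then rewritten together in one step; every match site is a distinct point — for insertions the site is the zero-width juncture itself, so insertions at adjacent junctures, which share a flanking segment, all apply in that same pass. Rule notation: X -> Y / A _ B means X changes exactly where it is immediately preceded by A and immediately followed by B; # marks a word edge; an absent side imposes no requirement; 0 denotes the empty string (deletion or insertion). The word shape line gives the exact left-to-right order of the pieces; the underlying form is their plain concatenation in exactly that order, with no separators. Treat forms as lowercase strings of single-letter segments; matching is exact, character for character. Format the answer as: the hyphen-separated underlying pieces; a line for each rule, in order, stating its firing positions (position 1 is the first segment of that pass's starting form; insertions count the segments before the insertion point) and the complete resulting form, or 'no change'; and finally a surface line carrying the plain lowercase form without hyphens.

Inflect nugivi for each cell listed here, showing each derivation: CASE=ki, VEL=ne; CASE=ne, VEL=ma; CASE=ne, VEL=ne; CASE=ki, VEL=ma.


cell CASE=ki, VEL=ne:
underlying: m-nugivi-kip
1. 0 -> e / C _ C #: no change
2. f -> v, k -> g, p -> b, s -> z / V _ V: fires at position(s) 8: mnugivigip
surface: mnugivigip

cell CASE=ne, VEL=ma:
underlying: me-nugivi-tb
1. 0 -> e / C _ C #: inserts after position(s) 9: menugiviteb
2. f -> v, k -> g, p -> b, s -> z / V _ V: no change
surface: menugiviteb

cell CASE=ne, VEL=ne:
underlying: me-nugivi-kip
1. 0 -> e / C _ C #: no change
2. f -> v, k -> g, p -> b, s -> z / V _ V: fires at position(s) 9: menugivigip
surface: menugivigip

cell CASE=ki, VEL=ma:
underlying: m-nugivi-tb
1. 0 -> e / C _ C #: inserts after position(s) 8: mnugiviteb
2. f -> v, k -> g, p -> b, s -> z / V _ V: no change
surface: mnugiviteb


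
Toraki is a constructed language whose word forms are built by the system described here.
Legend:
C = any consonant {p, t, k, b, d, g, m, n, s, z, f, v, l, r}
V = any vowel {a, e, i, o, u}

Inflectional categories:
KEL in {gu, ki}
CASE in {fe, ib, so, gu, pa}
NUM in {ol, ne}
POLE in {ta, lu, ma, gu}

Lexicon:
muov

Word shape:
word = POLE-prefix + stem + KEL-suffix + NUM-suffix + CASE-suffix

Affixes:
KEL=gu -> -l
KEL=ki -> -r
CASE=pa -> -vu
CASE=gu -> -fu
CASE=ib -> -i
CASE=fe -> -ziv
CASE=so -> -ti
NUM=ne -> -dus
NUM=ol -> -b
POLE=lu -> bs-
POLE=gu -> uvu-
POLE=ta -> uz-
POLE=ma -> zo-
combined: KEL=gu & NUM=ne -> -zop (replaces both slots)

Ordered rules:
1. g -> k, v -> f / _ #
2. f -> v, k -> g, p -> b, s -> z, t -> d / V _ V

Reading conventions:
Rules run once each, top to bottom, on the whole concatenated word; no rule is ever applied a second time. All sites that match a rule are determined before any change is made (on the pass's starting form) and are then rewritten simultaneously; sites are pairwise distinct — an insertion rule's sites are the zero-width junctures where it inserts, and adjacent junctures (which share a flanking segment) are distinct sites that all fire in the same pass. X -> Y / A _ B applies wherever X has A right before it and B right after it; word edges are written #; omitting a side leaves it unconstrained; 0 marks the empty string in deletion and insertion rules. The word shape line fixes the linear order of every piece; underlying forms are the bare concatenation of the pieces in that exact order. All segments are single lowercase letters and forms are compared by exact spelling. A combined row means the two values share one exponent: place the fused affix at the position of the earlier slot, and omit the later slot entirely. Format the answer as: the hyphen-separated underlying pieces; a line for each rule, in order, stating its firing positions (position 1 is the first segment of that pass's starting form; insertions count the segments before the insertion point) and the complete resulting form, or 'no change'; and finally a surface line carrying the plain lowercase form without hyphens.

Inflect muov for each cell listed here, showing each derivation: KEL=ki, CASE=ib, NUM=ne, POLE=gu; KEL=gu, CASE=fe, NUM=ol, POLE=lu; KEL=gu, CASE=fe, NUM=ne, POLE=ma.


cell KEL=ki, CASE=ib, NUM=ne, POLE=gu:
underlying: uvu-muov-r-dus-i
1. g -> k, v -> f / _ #: no change
2. f -> v, k -> g, p -> b, s -> z, t -> d / V _ V: fires at position(s) 11: uvumuovrduzi
surface: uvumuovrduzi

cell KEL=gu, CASE=fe, NUM=ol, POLE=lu:
underlying: bs-muov-l-b-ziv
1. g -> k, v -> f / _ #: fires at position(s) 11: bsmuovlbzif
2. f -> v, k -> g, p -> b, s -> z, t -> d / V _ V: no change
surface: bsmuovlbzif

cell KEL=gu, CASE=fe, NUM=ne, POLE=ma:
underlying: zo-muov-zop-ziv
1. g -> k, v -> f / _ #: fires at position(s) 12: zomuovzopzif
2. f -> v, k -> g, p -> b, s -> z, t -> d / V _ V: no change
surface: zomuovzopzif


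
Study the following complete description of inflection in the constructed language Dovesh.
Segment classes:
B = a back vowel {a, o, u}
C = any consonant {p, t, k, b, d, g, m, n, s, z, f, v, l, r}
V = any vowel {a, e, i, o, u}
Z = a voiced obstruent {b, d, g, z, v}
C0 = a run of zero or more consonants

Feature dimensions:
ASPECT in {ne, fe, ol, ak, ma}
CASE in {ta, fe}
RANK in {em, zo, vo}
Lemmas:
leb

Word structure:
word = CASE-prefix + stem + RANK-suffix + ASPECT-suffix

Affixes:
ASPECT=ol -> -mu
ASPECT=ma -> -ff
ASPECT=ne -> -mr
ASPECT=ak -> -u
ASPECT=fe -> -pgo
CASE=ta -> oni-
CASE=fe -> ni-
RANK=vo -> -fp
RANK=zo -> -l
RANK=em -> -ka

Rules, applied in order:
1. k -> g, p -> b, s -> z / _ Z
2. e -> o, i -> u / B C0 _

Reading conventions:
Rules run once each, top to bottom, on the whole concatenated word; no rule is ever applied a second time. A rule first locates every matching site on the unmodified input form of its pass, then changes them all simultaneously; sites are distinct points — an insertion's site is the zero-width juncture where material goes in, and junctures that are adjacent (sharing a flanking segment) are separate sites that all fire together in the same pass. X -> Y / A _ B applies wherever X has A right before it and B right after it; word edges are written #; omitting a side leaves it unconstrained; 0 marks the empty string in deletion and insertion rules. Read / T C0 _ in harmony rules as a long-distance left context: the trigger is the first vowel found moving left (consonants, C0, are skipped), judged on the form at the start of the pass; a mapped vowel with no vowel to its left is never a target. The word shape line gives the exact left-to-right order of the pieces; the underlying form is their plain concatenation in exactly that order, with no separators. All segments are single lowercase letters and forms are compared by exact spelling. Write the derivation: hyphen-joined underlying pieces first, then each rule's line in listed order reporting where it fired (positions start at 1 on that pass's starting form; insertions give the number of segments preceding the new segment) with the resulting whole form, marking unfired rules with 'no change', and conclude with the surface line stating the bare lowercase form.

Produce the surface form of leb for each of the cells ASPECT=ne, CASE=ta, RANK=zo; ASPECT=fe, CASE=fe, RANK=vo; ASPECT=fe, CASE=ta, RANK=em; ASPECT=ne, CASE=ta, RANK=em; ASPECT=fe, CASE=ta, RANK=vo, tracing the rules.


cell ASPECT=ne, CASE=ta, RANK=zo:
underlying: oni-leb-l-mr
1. k -> g, p -> b, s -> z / _ Z: no change
2. e -> o, i -> u / B C0 _: fires at position(s) 3: onuleblmr
surface: onuleblmr

cell ASPECT=fe, CASE=fe, RANK=vo:
underlying: ni-leb-fp-pgo
1. k -> g, p -> b, s -> z / _ Z: fires at position(s) 8: nilebfpbgo
2. e -> o, i -> u / B C0 _: no change
surface: nilebfpbgo

cell ASPECT=fe, CASE=ta, RANK=em:
underlying: oni-leb-ka-pgo
1. k -> g, p -> b, s -> z / _ Z: fires at position(s) 9: onilebkabgo
2. e -> o, i -> u / B C0 _: fires at position(s) 3: onulebkabgo
surface: onulebkabgo

cell ASPECT=ne, CASE=ta, RANK=em:
underlying: oni-leb-ka-mr
1. k -> g, p -> b, s -> z / _ Z: no change
2. e -> o, i -> u / B C0 _: fires at position(s) 3: onulebkamr
surface: onulebkamr

cell ASPECT=fe, CASE=ta, RANK=vo:
underlying: oni-leb-fp-pgo
1. k -> g, p -> b, s -> z / _ Z: fires at position(s) 9: onilebfpbgo
2. e -> o, i -> u / B C0 _: fires at position(s) 3: onulebfpbgo
surface: onulebfpbgo


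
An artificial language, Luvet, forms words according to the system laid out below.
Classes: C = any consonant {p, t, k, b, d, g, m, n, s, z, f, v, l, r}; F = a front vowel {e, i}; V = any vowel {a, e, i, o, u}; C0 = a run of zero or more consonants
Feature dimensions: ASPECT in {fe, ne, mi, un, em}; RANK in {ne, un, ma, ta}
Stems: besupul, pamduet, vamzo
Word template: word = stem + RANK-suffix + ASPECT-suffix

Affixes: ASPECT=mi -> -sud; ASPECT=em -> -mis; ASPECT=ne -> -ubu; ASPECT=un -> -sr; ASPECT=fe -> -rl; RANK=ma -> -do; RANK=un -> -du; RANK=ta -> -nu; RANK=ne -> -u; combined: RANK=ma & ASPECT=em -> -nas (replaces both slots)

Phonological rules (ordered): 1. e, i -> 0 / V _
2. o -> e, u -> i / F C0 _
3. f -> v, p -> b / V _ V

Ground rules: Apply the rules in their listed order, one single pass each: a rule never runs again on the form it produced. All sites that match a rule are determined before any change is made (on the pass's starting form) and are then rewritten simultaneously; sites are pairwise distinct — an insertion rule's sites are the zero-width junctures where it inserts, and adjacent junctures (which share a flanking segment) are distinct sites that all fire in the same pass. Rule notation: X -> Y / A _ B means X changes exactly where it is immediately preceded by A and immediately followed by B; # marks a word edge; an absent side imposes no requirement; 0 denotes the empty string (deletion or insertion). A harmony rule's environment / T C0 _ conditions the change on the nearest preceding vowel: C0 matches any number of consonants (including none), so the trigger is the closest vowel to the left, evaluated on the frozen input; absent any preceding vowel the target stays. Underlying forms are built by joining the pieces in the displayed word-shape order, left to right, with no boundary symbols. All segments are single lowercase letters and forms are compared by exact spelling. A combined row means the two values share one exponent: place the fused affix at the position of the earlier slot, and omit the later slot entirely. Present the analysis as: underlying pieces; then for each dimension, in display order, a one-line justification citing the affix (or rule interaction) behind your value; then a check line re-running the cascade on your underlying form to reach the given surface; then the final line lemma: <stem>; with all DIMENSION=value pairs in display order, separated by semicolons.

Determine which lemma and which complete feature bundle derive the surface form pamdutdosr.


underlying: pamduet-do-sr
ASPECT=un - signalled by the affix -sr
RANK=ma - signalled by the affix -do
check: pamduetdosr -> pamdutdosr -> pamdutdosr -> pamdutdosr
lemma: pamduet; ASPECT=un; RANK=ma


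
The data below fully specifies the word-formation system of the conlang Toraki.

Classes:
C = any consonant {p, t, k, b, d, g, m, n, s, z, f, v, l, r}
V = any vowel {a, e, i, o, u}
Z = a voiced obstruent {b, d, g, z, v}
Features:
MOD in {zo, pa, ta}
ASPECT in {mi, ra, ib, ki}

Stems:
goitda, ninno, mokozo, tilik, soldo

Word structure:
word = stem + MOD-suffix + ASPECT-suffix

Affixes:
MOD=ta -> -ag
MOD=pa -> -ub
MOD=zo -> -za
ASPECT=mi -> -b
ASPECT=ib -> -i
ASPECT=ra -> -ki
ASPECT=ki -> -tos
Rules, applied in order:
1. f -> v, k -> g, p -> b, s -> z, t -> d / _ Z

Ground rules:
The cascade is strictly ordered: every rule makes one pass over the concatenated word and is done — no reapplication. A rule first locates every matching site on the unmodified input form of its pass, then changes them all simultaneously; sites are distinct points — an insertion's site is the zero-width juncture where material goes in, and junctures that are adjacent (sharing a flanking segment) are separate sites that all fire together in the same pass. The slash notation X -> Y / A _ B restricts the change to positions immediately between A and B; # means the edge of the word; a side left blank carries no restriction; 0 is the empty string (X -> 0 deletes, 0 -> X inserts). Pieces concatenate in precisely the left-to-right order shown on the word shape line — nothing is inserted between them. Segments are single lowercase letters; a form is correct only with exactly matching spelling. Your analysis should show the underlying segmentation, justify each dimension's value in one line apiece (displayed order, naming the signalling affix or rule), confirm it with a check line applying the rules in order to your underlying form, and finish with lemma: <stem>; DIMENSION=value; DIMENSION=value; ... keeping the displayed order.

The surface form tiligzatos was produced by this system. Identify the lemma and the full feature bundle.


underlying: tilik-za-tos
MOD=zo - signalled by the affix -za
ASPECT=ki - signalled by the affix -tos
check: tilikzatos -> tiligzatos
lemma: tilik; MOD=zo; ASPECT=ki


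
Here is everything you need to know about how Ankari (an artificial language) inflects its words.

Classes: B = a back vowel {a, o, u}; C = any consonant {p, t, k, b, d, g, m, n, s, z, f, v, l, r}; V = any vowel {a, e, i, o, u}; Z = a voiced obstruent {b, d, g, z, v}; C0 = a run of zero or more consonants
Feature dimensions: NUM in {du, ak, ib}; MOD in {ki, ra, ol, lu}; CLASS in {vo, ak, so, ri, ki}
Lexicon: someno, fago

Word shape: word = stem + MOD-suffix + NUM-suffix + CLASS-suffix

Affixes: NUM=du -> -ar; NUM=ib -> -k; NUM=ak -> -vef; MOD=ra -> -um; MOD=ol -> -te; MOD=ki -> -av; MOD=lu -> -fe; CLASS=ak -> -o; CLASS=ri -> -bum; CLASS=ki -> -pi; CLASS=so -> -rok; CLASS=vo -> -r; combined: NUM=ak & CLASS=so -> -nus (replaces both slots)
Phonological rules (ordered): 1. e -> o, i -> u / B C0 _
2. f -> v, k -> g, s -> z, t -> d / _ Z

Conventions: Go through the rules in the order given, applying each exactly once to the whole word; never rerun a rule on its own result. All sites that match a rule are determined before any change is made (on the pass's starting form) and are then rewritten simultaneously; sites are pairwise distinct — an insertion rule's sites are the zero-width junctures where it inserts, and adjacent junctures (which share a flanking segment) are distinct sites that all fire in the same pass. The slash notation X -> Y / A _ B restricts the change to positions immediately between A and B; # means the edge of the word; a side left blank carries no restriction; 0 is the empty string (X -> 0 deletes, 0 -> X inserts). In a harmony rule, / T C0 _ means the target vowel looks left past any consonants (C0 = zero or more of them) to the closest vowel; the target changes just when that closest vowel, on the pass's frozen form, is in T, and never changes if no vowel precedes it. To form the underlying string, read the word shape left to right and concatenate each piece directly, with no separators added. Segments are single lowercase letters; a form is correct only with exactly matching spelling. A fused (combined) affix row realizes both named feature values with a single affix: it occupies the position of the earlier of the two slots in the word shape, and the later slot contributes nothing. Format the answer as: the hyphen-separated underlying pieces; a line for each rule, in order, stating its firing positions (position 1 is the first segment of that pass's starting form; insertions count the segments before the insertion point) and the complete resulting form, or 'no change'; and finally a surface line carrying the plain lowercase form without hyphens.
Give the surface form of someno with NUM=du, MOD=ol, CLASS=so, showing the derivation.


underlying: someno-te-ar-rok
1. e -> o, i -> u / B C0 _: fires at position(s) 4, 8: somonotoarrok
2. f -> v, k -> g, s -> z, t -> d / _ Z: no change
surface: somonotoarrok


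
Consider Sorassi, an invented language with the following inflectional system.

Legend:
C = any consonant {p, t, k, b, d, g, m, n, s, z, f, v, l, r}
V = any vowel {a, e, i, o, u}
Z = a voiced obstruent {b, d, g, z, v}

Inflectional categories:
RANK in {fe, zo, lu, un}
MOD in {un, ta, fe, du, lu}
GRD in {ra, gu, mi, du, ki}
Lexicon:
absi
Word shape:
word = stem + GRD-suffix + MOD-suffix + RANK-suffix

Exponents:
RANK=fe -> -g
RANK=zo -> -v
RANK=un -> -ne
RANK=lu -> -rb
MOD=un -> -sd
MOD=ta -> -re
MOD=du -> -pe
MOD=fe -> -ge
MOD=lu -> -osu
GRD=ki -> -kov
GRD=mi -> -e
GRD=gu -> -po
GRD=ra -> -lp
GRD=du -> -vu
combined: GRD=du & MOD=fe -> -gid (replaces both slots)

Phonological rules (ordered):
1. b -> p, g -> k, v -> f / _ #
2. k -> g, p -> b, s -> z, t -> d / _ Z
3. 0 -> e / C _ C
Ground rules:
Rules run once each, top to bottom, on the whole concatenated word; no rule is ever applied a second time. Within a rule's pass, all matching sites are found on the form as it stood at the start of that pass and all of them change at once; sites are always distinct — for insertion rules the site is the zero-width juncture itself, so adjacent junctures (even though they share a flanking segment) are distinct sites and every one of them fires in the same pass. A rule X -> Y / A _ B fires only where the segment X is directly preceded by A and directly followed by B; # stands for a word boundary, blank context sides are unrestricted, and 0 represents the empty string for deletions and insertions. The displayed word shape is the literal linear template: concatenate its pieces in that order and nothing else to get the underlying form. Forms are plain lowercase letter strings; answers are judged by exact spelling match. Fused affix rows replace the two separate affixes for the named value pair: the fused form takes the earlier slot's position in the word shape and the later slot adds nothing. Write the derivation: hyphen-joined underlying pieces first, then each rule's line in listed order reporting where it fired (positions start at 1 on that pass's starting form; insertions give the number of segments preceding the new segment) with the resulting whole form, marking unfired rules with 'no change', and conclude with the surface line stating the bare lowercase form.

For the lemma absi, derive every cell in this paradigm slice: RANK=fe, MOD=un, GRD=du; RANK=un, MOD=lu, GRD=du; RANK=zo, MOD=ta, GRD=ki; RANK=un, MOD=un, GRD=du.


cell RANK=fe, MOD=un, GRD=du:
underlying: absi-vu-sd-g
1. b -> p, g -> k, v -> f / _ #: fires at position(s) 9: absivusdk
2. k -> g, p -> b, s -> z, t -> d / _ Z: fires at position(s) 7: absivuzdk
3. 0 -> e / C _ C: inserts after position(s) 2, 7, 8: abesivuzedek
surface: abesivuzedek

cell RANK=un, MOD=lu, GRD=du:
underlying: absi-vu-osu-ne
1. b -> p, g -> k, v -> f / _ #: no change
2. k -> g, p -> b, s -> z, t -> d / _ Z: no change
3. 0 -> e / C _ C: inserts after position(s) 2: abesivuosune
surface: abesivuosune

cell RANK=zo, MOD=ta, GRD=ki:
underlying: absi-kov-re-v
1. b -> p, g -> k, v -> f / _ #: fires at position(s) 10: absikovref
2. k -> g, p -> b, s -> z, t -> d / _ Z: no change
3. 0 -> e / C _ C: inserts after position(s) 2, 7: abesikoveref
surface: abesikoveref

cell RANK=un, MOD=un, GRD=du:
underlying: absi-vu-sd-ne
1. b -> p, g -> k, v -> f / _ #: no change
2. k -> g, p -> b, s -> z, t -> d / _ Z: fires at position(s) 7: absivuzdne
3. 0 -> e / C _ C: inserts after position(s) 2, 7, 8: abesivuzedene
surface: abesivuzedene


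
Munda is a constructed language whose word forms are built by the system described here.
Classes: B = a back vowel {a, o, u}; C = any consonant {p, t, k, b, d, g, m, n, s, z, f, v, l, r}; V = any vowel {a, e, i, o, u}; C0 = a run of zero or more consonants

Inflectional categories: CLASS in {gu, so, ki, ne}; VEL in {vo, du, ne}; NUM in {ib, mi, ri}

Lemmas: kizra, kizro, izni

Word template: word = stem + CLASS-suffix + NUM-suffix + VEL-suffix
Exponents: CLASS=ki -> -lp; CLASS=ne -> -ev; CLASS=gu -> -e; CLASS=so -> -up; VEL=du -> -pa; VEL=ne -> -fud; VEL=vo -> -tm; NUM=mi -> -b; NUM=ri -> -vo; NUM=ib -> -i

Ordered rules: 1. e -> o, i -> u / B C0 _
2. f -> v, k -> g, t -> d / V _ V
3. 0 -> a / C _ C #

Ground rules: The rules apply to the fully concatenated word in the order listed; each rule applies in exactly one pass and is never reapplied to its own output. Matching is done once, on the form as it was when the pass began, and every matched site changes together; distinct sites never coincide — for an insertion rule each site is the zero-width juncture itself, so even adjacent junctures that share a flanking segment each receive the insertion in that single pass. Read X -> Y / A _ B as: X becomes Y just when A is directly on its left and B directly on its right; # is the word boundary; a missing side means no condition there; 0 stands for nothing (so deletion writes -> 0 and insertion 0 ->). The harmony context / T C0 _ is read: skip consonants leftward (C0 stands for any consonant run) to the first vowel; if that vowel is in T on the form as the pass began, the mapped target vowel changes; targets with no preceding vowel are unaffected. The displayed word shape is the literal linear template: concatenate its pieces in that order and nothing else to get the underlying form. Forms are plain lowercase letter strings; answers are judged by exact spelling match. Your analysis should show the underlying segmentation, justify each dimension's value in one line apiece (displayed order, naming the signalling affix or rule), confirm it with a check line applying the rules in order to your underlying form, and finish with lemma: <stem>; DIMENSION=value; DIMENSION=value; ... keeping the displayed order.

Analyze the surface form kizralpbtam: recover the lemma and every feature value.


underlying: kizra-lp-b-tm
CLASS=ki - signalled by the affix -lp
VEL=vo - signalled by the affix -tm
NUM=mi - signalled by the affix -b
check: kizralpbtm -> kizralpbtm -> kizralpbtm -> kizralpbtam
lemma: kizra; CLASS=ki; VEL=vo; NUM=mi


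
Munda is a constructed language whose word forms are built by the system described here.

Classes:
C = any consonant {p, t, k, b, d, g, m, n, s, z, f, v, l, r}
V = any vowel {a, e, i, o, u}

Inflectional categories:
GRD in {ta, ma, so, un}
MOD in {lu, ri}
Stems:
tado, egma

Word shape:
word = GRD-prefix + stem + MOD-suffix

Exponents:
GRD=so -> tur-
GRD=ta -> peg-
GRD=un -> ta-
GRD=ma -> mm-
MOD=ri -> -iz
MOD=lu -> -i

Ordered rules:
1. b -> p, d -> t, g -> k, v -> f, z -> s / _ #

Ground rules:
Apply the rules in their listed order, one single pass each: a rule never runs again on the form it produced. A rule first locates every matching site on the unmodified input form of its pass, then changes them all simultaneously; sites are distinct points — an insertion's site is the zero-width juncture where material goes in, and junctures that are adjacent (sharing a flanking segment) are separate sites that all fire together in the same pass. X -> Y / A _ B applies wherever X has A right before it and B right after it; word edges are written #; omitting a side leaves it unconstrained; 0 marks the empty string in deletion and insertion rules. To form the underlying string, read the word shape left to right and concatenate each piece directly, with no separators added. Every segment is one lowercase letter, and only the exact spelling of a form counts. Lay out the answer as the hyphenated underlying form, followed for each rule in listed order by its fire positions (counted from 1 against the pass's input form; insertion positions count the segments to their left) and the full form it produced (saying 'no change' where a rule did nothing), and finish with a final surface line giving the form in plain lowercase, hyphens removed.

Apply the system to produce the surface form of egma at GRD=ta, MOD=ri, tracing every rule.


underlying: peg-egma-iz
1. b -> p, d -> t, g -> k, v -> f, z -> s / _ #: fires at position(s) 9: pegegmais
surface: pegegmais


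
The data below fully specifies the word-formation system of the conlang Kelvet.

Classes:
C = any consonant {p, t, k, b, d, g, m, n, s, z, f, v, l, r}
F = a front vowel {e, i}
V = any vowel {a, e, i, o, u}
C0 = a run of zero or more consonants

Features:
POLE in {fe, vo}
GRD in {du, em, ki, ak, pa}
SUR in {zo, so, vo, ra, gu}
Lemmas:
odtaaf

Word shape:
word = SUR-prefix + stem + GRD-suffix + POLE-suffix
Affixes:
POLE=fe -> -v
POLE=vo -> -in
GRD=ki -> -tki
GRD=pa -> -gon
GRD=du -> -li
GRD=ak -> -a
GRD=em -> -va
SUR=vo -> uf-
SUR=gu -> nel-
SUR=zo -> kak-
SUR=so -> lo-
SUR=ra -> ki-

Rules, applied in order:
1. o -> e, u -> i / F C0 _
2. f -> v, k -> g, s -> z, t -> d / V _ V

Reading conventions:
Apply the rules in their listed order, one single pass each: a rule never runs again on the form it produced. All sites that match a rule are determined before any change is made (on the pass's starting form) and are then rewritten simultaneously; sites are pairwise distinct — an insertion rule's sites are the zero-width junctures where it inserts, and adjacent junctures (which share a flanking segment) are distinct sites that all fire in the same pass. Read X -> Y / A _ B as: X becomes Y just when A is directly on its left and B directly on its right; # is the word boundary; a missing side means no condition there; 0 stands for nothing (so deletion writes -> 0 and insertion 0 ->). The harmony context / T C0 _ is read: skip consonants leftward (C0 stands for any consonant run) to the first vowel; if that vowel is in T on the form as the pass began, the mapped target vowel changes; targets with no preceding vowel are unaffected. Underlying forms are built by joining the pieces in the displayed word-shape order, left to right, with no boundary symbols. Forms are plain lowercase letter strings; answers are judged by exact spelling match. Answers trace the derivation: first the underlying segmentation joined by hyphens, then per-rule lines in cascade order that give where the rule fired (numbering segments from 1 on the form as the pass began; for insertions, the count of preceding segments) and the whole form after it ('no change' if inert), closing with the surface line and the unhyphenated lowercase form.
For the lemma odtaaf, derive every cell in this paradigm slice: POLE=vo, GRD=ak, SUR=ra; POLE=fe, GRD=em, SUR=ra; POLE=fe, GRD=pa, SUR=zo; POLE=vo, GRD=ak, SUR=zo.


cell POLE=vo, GRD=ak, SUR=ra:
underlying: ki-odtaaf-a-in
1. o -> e, u -> i / F C0 _: fires at position(s) 3: kiedtaafain
2. f -> v, k -> g, s -> z, t -> d / V _ V: fires at position(s) 8: kiedtaavain
surface: kiedtaavain

cell POLE=fe, GRD=em, SUR=ra:
underlying: ki-odtaaf-va-v
1. o -> e, u -> i / F C0 _: fires at position(s) 3: kiedtaafvav
2. f -> v, k -> g, s -> z, t -> d / V _ V: no change
surface: kiedtaafvav

cell POLE=fe, GRD=pa, SUR=zo:
underlying: kak-odtaaf-gon-v
1. o -> e, u -> i / F C0 _: no change
2. f -> v, k -> g, s -> z, t -> d / V _ V: fires at position(s) 3: kagodtaafgonv
surface: kagodtaafgonv

cell POLE=vo, GRD=ak, SUR=zo:
underlying: kak-odtaaf-a-in
1. o -> e, u -> i / F C0 _: no change
2. f -> v, k -> g, s -> z, t -> d / V _ V: fires at position(s) 3, 9: kagodtaavain
surface: kagodtaavain


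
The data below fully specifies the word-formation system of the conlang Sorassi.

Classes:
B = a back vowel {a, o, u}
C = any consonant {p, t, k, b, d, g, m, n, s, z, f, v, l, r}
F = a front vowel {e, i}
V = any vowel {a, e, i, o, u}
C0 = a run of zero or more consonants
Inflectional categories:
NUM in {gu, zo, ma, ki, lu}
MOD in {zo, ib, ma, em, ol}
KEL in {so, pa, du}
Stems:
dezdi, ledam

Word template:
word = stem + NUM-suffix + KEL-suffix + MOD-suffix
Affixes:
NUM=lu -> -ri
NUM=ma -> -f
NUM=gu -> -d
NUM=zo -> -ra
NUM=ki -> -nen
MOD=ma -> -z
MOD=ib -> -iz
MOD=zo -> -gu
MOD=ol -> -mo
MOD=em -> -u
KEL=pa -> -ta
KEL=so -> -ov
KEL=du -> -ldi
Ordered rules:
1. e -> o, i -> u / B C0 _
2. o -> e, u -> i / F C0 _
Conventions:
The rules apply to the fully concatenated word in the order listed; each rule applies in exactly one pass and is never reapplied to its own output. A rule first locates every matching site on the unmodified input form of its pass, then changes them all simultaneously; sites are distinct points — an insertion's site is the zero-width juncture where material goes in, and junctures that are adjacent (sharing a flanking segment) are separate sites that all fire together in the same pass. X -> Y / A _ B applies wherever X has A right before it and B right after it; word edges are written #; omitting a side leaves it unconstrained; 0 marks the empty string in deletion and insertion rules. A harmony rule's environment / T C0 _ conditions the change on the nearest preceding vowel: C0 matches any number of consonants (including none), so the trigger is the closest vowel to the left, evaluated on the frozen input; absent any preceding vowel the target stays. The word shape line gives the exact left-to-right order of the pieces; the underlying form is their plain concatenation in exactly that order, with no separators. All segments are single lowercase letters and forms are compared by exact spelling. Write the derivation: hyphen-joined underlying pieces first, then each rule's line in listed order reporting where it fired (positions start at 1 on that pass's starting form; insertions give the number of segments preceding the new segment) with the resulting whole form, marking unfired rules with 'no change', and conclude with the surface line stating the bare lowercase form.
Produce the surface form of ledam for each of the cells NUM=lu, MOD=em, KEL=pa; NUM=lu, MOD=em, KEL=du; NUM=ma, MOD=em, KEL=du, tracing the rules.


cell NUM=lu, MOD=em, KEL=pa:
underlying: ledam-ri-ta-u
1. e -> o, i -> u / B C0 _: fires at position(s) 7: ledamrutau
2. o -> e, u -> i / F C0 _: no change
surface: ledamrutau

cell NUM=lu, MOD=em, KEL=du:
underlying: ledam-ri-ldi-u
1. e -> o, i -> u / B C0 _: fires at position(s) 7: ledamruldiu
2. o -> e, u -> i / F C0 _: fires at position(s) 11: ledamruldii
surface: ledamruldii

cell NUM=ma, MOD=em, KEL=du:
underlying: ledam-f-ldi-u
1. e -> o, i -> u / B C0 _: fires at position(s) 9: ledamflduu
2. o -> e, u -> i / F C0 _: no change
surface: ledamflduu


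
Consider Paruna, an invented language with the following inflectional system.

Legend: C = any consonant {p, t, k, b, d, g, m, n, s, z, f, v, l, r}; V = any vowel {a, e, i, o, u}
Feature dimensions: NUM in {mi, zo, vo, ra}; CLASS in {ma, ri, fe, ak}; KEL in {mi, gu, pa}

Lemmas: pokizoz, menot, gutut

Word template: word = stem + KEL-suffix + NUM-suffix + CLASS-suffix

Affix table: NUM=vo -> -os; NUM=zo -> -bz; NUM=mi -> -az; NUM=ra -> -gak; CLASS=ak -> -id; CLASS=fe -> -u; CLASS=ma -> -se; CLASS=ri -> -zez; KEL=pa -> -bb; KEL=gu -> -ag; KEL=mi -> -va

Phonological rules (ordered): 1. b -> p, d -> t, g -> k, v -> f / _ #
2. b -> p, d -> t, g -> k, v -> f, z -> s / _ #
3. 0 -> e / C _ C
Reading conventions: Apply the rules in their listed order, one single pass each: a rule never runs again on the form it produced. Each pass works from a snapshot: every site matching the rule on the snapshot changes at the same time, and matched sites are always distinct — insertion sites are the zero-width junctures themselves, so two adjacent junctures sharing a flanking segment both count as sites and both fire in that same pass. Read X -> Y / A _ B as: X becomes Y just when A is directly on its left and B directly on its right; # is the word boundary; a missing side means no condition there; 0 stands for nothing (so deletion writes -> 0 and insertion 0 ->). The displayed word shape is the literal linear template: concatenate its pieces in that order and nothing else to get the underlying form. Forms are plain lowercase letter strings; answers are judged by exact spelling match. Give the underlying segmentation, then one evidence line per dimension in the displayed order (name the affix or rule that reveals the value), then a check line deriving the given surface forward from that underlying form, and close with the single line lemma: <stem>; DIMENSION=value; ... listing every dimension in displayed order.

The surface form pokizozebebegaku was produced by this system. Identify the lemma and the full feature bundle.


underlying: pokizoz-bb-gak-u
NUM=ra - signalled by the affix -gak
CLASS=fe - signalled by the affix -u
KEL=pa - signalled by the affix -bb
check: pokizozbbgaku -> pokizozbbgaku -> pokizozbbgaku -> pokizozebebegaku
lemma: pokizoz; NUM=ra; CLASS=fe; KEL=pa


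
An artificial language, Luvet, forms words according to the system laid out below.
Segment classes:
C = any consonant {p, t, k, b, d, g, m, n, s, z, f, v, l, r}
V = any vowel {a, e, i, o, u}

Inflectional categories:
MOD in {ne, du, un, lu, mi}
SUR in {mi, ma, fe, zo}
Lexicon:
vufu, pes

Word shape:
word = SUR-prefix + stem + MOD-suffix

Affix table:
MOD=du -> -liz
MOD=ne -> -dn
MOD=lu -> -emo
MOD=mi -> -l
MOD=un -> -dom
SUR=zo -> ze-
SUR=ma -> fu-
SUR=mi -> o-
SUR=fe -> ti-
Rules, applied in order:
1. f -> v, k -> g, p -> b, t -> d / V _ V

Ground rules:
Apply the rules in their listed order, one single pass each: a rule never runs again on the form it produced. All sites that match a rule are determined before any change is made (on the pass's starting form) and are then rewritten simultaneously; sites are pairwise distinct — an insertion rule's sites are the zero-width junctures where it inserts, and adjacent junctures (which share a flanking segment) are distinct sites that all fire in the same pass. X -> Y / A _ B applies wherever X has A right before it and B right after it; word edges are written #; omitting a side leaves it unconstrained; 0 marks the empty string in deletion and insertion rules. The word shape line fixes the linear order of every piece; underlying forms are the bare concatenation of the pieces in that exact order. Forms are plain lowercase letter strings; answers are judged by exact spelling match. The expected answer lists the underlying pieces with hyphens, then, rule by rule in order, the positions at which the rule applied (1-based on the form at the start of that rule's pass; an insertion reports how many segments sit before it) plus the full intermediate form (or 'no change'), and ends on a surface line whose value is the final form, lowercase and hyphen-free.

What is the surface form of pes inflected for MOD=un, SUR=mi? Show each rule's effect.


underlying: o-pes-dom
1. f -> v, k -> g, p -> b, t -> d / V _ V: fires at position(s) 2: obesdom
surface: obesdom


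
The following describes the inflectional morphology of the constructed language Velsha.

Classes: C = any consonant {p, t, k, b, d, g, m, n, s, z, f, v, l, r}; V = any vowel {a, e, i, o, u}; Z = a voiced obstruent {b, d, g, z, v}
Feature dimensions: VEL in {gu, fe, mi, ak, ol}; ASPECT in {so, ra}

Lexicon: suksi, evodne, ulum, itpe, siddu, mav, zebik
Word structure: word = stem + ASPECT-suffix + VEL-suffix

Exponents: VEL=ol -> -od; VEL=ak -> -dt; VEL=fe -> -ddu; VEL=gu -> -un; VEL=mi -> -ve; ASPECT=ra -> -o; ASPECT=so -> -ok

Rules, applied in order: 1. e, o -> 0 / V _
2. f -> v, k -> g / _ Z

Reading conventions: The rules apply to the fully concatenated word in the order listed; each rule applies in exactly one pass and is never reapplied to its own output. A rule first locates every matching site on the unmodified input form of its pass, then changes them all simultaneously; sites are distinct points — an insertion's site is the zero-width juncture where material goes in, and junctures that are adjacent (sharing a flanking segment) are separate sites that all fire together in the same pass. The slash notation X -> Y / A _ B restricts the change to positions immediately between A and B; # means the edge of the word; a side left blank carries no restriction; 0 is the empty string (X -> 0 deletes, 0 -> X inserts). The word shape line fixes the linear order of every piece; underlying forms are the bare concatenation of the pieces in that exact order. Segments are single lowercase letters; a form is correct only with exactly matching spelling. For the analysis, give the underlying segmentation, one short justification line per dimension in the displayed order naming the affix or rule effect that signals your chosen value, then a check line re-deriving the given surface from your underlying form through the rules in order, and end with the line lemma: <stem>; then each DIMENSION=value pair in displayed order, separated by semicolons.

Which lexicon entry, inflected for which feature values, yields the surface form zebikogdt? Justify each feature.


underlying: zebik-ok-dt
VEL=ak - signalled by the affix -dt
ASPECT=so - signalled by the affix -ok
check: zebikokdt -> zebikokdt -> zebikogdt
lemma: zebik; VEL=ak; ASPECT=so
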